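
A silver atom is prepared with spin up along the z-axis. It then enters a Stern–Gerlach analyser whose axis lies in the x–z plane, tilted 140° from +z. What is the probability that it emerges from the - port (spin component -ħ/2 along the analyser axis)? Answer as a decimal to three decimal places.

0.883

For spin-½, the probability of finding spin-up along an axis at angle θ to the initial spin direction is cos²(θ/2); spin-down is sin²(θ/2).
θ = 140°, so P = sin²(70°) ≈ 0.883.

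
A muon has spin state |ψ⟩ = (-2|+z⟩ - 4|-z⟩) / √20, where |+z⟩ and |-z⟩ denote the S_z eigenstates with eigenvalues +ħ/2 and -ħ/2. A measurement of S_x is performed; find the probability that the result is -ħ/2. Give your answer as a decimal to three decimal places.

0.100

|-x⟩ = (|+z⟩ - |-z⟩)/√2, so ⟨-x|ψ⟩ = (2) / (√2·√20).
P = |2|² / 40 = 4/40.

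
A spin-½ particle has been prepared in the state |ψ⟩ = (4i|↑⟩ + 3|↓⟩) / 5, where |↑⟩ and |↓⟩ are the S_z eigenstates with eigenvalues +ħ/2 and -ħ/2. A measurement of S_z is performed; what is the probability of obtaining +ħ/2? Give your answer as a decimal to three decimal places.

0.640

The +ħ/2 outcome corresponds to |↑⟩. Its amplitude in |ψ⟩ is 4i/5.
P = |4i|² / 25 = 16/25.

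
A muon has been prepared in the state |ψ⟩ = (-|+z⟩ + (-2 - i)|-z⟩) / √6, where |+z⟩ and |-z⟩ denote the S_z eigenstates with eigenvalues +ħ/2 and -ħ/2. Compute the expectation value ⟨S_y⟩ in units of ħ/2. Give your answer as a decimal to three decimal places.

0.333

⟨σ_y⟩ = 2 Im(a* b)/(|a|²+|b|²) with a = -1, b = (-2 - i).
a* b = (2 + i), so ⟨σ_y⟩ = 2/6.
⟨S_y⟩ = (ħ/2)·⟨σ_y⟩.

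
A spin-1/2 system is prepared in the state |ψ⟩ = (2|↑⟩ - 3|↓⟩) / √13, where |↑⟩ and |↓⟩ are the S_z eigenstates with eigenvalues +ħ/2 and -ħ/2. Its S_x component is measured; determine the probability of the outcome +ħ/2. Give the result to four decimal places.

0.0385

|+x⟩ = (|↑⟩ + |↓⟩)/√2, so ⟨+x|ψ⟩ = (-1) / (√2·√13).
P = |-1|² / 26 = 1/26.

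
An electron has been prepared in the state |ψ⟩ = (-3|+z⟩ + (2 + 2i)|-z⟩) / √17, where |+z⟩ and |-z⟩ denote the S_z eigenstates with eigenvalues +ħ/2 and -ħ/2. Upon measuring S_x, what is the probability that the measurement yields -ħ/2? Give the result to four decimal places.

|-x⟩ = (|+z⟩ - |-z⟩)/√2, so ⟨-x|ψ⟩ = (-5 - 2i) / (√2·√17).
P = |-5 - 2i|² / 34 = 29/34.

0.8529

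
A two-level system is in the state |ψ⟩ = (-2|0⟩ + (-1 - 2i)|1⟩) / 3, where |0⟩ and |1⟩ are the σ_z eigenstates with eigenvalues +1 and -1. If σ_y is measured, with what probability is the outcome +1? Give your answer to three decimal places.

0.944

|+y⟩ = (|0⟩ + i|1⟩)/√2, so ⟨+y|ψ⟩ = (-4 + i) / (√2·3).
P = |-4 + i|² / 18 = 17/18.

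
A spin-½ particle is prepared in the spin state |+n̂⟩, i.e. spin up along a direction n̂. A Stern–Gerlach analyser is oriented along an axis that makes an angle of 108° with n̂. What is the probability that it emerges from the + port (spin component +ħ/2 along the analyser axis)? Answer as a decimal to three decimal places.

For spin-½, the probability of finding spin-up along an axis at angle θ to the initial spin direction is cos²(θ/2); spin-down is sin²(θ/2).
θ = 108°, so P = cos²(54°) ≈ 0.345.

0.345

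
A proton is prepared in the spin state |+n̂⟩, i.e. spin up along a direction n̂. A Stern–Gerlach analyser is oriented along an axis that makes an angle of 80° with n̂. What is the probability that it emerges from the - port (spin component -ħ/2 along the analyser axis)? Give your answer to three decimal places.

For spin-½, the probability of finding spin-up along an axis at angle θ to the initial spin direction is cos²(θ/2); spin-down is sin²(θ/2).
θ = 80°, so P = sin²(40°) ≈ 0.413.

0.413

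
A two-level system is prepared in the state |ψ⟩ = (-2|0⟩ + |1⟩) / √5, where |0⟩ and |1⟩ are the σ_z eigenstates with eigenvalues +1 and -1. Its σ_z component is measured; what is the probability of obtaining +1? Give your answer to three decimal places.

The +1 outcome corresponds to |0⟩. Its amplitude in |ψ⟩ is -2/√5.
P = |-2|² / 5 = 4/5.

0.800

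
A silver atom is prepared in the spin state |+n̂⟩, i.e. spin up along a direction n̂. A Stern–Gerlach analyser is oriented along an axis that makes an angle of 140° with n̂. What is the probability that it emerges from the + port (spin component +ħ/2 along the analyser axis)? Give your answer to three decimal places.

0.117

For spin-½, the probability of finding spin-up along an axis at angle θ to the initial spin direction is cos²(θ/2); spin-down is sin²(θ/2).
θ = 140°, so P = cos²(70°) ≈ 0.117.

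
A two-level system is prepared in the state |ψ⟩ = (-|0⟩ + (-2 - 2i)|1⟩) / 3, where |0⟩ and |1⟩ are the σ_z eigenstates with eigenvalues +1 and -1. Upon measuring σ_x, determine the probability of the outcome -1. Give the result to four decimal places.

0.2778

|-x⟩ = (|0⟩ - |1⟩)/√2, so ⟨-x|ψ⟩ = (1 + 2i) / (√2·3).
P = |1 + 2i|² / 18 = 5/18.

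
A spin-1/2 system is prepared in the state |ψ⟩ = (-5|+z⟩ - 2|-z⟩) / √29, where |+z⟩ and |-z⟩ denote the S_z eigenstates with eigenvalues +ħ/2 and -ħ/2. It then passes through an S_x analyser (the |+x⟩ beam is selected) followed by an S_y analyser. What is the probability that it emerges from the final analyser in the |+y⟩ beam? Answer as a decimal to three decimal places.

First analyser (S_x): P(|+x⟩) = |⟨+x|ψ⟩|² = 49/58.
After stage 1 the state is |+x⟩; P(|+y⟩) = |⟨+y|+x⟩|² = 1/2.
Joint probability = 49/58 × 1/2 = 0.422.

0.422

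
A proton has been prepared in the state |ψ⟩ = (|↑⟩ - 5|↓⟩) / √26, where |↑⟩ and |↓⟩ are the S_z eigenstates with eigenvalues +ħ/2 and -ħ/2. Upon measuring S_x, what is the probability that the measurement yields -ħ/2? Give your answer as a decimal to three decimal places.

0.692

|-x⟩ = (|↑⟩ - |↓⟩)/√2, so ⟨-x|ψ⟩ = (6) / (√2·√26).
P = |6|² / 52 = 36/52.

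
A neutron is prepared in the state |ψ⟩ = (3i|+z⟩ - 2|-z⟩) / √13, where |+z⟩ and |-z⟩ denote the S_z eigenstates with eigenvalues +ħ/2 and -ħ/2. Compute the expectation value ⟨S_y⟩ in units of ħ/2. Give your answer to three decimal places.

0.923

⟨σ_y⟩ = 2 Im(a* b)/(|a|²+|b|²) with a = 3i, b = -2.
a* b = 6i, so ⟨σ_y⟩ = 12/13.
⟨S_y⟩ = (ħ/2)·⟨σ_y⟩.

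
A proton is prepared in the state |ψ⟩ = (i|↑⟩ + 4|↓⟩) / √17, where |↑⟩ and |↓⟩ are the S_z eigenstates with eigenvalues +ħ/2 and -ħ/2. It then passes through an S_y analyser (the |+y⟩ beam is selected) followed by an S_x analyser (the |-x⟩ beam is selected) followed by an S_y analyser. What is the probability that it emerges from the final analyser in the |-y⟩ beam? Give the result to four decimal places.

0.0662

First analyser (S_y): P(|+y⟩) = |⟨+y|ψ⟩|² = 9/34.
After stage 1 the state is |+y⟩; P(|-x⟩) = |⟨-x|+y⟩|² = 1/2.
After stage 2 the state is |-x⟩; P(|-y⟩) = |⟨-y|-x⟩|² = 1/2.
Joint probability = 9/34 × 1/2 × 1/2 = 0.0662.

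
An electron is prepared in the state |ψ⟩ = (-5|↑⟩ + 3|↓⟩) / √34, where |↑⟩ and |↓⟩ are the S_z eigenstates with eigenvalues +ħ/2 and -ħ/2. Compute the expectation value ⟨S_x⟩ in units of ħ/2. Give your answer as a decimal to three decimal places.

-0.882

⟨σ_x⟩ = 2 Re(a* b)/(|a|²+|b|²) with a = -5, b = 3.
a* b = -15, so ⟨σ_x⟩ = -30/34.
⟨S_x⟩ = (ħ/2)·⟨σ_x⟩.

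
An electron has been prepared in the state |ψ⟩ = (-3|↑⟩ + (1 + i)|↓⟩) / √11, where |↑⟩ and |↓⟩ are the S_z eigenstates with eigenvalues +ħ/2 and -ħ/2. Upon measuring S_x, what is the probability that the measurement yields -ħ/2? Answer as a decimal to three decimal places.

|-x⟩ = (|↑⟩ - |↓⟩)/√2, so ⟨-x|ψ⟩ = (-4 - i) / (√2·√11).
P = |-4 - i|² / 22 = 17/22.

0.773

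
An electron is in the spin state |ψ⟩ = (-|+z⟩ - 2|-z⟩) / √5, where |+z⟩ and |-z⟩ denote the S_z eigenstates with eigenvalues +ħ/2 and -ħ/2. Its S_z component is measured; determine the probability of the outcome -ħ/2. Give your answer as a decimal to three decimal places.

0.800

The -ħ/2 outcome corresponds to |-z⟩. Its amplitude in |ψ⟩ is -2/√5.
P = |-2|² / 5 = 4/5.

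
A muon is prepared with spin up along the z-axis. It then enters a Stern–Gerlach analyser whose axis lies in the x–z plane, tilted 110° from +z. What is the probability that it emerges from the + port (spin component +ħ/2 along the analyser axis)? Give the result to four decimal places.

0.3290

For spin-½, the probability of finding spin-up along an axis at angle θ to the initial spin direction is cos²(θ/2); spin-down is sin²(θ/2).
θ = 110°, so P = cos²(55°) ≈ 0.3290.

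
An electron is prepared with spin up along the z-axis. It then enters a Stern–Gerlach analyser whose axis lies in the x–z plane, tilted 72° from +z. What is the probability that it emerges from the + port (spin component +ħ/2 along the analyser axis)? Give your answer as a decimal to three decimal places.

For spin-½, the probability of finding spin-up along an axis at angle θ to the initial spin direction is cos²(θ/2); spin-down is sin²(θ/2).
θ = 72°, so P = cos²(36°) ≈ 0.655.

0.655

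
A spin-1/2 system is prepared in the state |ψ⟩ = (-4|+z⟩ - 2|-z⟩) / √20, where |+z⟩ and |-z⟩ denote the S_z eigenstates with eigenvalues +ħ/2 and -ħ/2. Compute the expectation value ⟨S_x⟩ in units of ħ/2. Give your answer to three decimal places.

0.800

⟨σ_x⟩ = 2 Re(a* b)/(|a|²+|b|²) with a = -4, b = -2.
a* b = 8, so ⟨σ_x⟩ = 16/20.
⟨S_x⟩ = (ħ/2)·⟨σ_x⟩.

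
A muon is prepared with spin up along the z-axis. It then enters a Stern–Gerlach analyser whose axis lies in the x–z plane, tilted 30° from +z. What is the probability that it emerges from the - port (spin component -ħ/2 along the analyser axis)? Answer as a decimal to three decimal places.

0.067

For spin-½, the probability of finding spin-up along an axis at angle θ to the initial spin direction is cos²(θ/2); spin-down is sin²(θ/2).
θ = 30°, so P = sin²(15°) ≈ 0.067.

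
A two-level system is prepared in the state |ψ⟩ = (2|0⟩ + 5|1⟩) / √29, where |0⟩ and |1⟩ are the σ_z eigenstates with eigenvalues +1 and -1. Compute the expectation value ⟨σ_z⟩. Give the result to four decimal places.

⟨σ_z⟩ = |a|² - |b|² divided by |a|²+|b|², with a, b the |0⟩, |1⟩ amplitudes.
= (4 - 25)/29 = -21/29.

-0.7241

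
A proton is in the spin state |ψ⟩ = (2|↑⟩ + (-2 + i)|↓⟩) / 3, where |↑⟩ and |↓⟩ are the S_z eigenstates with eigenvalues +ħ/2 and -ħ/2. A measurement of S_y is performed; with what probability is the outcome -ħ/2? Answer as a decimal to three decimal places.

|-y⟩ = (|↑⟩ - i|↓⟩)/√2, so ⟨-y|ψ⟩ = (1 - 2i) / (√2·3).
P = |1 - 2i|² / 18 = 5/18.

0.278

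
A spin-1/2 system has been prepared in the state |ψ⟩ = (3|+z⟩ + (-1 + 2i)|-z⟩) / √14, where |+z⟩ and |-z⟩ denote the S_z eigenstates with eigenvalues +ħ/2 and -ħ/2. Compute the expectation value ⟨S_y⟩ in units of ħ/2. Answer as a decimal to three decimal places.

0.857

⟨σ_y⟩ = 2 Im(a* b)/(|a|²+|b|²) with a = 3, b = (-1 + 2i).
a* b = (-3 + 6i), so ⟨σ_y⟩ = 12/14.
⟨S_y⟩ = (ħ/2)·⟨σ_y⟩.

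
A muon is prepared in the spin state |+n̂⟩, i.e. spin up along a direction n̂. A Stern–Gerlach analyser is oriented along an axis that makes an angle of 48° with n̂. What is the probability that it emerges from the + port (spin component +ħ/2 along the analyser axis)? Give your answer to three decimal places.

For spin-½, the probability of finding spin-up along an axis at angle θ to the initial spin direction is cos²(θ/2); spin-down is sin²(θ/2).
θ = 48°, so P = cos²(24°) ≈ 0.835.

0.835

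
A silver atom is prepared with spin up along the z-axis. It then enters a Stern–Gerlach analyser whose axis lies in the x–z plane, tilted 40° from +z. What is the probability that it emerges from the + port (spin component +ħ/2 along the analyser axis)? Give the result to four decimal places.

0.8830

For spin-½, the probability of finding spin-up along an axis at angle θ to the initial spin direction is cos²(θ/2); spin-down is sin²(θ/2).
θ = 40°, so P = cos²(20°) ≈ 0.8830.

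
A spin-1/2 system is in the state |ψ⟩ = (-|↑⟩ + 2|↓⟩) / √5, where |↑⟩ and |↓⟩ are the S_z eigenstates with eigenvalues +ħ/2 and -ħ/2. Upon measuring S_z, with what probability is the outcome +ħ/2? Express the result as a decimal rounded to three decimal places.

0.200

The +ħ/2 outcome corresponds to |↑⟩. Its amplitude in |ψ⟩ is -1/√5.
P = |-1|² / 5 = 1/5.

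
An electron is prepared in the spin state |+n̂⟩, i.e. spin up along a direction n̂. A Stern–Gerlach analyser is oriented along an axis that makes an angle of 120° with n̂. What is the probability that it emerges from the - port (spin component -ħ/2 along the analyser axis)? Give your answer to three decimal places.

For spin-½, the probability of finding spin-up along an axis at angle θ to the initial spin direction is cos²(θ/2); spin-down is sin²(θ/2).
θ = 120°, so P = sin²(60°) ≈ 0.750.

0.750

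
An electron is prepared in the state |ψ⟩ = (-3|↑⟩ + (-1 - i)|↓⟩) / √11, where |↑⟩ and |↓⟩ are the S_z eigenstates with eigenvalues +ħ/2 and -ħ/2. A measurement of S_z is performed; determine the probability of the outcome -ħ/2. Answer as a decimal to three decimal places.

0.182

The -ħ/2 outcome corresponds to |↓⟩. Its amplitude in |ψ⟩ is (-1 - i)/√11.
P = |-1 - i|² / 11 = 2/11.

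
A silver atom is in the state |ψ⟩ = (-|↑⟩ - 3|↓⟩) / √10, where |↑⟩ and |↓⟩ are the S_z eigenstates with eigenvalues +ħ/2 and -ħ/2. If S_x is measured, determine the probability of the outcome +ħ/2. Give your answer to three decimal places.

|+x⟩ = (|↑⟩ + |↓⟩)/√2, so ⟨+x|ψ⟩ = (-4) / (√2·√10).
P = |-4|² / 20 = 16/20.

0.800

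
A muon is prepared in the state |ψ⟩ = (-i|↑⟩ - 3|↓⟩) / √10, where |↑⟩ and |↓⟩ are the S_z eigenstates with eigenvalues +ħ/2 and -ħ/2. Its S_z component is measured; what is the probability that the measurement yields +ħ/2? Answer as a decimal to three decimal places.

0.100

The +ħ/2 outcome corresponds to |↑⟩. Its amplitude in |ψ⟩ is -i/√10.
P = |-i|² / 10 = 1/10.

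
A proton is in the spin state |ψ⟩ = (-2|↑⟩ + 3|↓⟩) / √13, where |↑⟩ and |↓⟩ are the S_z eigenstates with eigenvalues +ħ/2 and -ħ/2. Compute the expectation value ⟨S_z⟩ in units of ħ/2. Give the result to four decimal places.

-0.3846

⟨σ_z⟩ = |a|² - |b|² divided by |a|²+|b|², with a, b the |↑⟩, |↓⟩ amplitudes.
= (4 - 9)/13 = -5/13.
⟨S_z⟩ = (ħ/2)·⟨σ_z⟩.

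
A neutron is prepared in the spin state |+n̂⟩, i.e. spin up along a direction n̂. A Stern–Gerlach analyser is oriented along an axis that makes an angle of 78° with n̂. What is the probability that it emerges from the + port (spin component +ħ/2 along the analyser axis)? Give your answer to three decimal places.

For spin-½, the probability of finding spin-up along an axis at angle θ to the initial spin direction is cos²(θ/2); spin-down is sin²(θ/2).
θ = 78°, so P = cos²(39°) ≈ 0.604.

0.604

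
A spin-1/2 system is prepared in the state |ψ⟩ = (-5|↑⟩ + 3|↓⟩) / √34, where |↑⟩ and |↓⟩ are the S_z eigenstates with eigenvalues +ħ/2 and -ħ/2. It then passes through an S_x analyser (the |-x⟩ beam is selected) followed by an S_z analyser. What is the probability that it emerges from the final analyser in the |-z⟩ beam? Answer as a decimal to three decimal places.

0.471

First analyser (S_x): P(|-x⟩) = |⟨-x|ψ⟩|² = 64/68.
After stage 1 the state is |-x⟩; P(|-z⟩) = |⟨-z|-x⟩|² = 1/2.
Joint probability = 64/68 × 1/2 = 0.471.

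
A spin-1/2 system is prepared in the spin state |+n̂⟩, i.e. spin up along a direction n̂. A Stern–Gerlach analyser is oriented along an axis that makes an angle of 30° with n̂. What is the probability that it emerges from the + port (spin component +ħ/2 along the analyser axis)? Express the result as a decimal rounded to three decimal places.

0.933

For spin-½, the probability of finding spin-up along an axis at angle θ to the initial spin direction is cos²(θ/2); spin-down is sin²(θ/2).
θ = 30°, so P = cos²(15°) ≈ 0.933.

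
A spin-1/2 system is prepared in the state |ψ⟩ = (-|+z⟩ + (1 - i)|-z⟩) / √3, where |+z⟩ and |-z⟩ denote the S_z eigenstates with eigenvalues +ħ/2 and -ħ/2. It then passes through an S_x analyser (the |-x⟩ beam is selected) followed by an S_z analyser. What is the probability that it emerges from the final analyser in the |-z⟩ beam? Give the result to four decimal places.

First analyser (S_x): P(|-x⟩) = |⟨-x|ψ⟩|² = 5/6.
After stage 1 the state is |-x⟩; P(|-z⟩) = |⟨-z|-x⟩|² = 1/2.
Joint probability = 5/6 × 1/2 = 0.4167.

0.4167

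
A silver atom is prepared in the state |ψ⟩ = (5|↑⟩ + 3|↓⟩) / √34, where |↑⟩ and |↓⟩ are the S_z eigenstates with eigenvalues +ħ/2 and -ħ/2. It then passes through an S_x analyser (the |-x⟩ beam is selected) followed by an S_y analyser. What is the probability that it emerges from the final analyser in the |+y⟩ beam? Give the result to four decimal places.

First analyser (S_x): P(|-x⟩) = |⟨-x|ψ⟩|² = 4/68.
After stage 1 the state is |-x⟩; P(|+y⟩) = |⟨+y|-x⟩|² = 1/2.
Joint probability = 4/68 × 1/2 = 0.0294.

0.0294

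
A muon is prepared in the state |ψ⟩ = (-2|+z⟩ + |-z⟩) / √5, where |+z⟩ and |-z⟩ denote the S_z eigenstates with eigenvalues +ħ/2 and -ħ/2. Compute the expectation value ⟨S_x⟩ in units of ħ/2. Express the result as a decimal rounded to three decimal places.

-0.800

⟨σ_x⟩ = 2 Re(a* b)/(|a|²+|b|²) with a = -2, b = 1.
a* b = -2, so ⟨σ_x⟩ = -4/5.
⟨S_x⟩ = (ħ/2)·⟨σ_x⟩.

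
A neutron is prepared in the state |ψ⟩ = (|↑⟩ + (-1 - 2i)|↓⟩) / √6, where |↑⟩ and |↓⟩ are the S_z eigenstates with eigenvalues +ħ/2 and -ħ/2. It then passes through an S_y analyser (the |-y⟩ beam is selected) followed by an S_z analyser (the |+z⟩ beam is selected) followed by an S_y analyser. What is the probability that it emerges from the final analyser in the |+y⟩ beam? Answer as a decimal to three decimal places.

0.208

First analyser (S_y): P(|-y⟩) = |⟨-y|ψ⟩|² = 10/12.
After stage 1 the state is |-y⟩; P(|+z⟩) = |⟨+z|-y⟩|² = 1/2.
After stage 2 the state is |+z⟩; P(|+y⟩) = |⟨+y|+z⟩|² = 1/2.
Joint probability = 10/12 × 1/2 × 1/2 = 0.208.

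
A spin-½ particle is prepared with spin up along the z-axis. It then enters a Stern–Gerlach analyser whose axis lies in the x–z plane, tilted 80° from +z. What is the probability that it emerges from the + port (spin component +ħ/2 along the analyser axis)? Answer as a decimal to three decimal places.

For spin-½, the probability of finding spin-up along an axis at angle θ to the initial spin direction is cos²(θ/2); spin-down is sin²(θ/2).
θ = 80°, so P = cos²(40°) ≈ 0.587.

0.587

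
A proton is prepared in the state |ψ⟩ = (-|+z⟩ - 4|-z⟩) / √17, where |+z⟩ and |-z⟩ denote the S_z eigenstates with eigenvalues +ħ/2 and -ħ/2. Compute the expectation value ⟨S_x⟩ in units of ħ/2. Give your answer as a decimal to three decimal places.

0.471

⟨σ_x⟩ = 2 Re(a* b)/(|a|²+|b|²) with a = -1, b = -4.
a* b = 4, so ⟨σ_x⟩ = 8/17.
⟨S_x⟩ = (ħ/2)·⟨σ_x⟩.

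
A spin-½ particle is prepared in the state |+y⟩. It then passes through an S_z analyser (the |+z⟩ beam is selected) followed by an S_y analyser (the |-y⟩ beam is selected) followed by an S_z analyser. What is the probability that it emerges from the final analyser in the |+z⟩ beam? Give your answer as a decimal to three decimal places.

0.125

First analyser (S_z): from |+y⟩, P(|+z⟩) = 1/2.
After stage 1 the state is |+z⟩; P(|-y⟩) = |⟨-y|+z⟩|² = 1/2.
After stage 2 the state is |-y⟩; P(|+z⟩) = |⟨+z|-y⟩|² = 1/2.
Joint probability = 1/2 × 1/2 × 1/2 = 0.125.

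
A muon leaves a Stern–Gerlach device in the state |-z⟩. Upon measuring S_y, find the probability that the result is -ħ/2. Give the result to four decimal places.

0.5000

In the S_z basis, |-z⟩ = |-z⟩ and |-y⟩ = (|+z⟩ - i|-z⟩)/√2.
|⟨-y|-z⟩|² = 1/2.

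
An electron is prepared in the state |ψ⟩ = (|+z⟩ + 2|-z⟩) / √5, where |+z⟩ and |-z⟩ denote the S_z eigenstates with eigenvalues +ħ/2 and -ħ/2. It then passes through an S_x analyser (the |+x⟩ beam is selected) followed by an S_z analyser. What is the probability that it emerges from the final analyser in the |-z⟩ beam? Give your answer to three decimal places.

First analyser (S_x): P(|+x⟩) = |⟨+x|ψ⟩|² = 9/10.
After stage 1 the state is |+x⟩; P(|-z⟩) = |⟨-z|+x⟩|² = 1/2.
Joint probability = 9/10 × 1/2 = 0.450.

0.450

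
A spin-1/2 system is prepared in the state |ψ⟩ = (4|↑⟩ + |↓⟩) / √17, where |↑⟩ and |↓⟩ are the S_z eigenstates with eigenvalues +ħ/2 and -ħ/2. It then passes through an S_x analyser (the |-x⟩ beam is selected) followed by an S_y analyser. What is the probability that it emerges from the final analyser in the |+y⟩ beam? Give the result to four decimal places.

0.1324

First analyser (S_x): P(|-x⟩) = |⟨-x|ψ⟩|² = 9/34.
After stage 1 the state is |-x⟩; P(|+y⟩) = |⟨+y|-x⟩|² = 1/2.
Joint probability = 9/34 × 1/2 = 0.1324.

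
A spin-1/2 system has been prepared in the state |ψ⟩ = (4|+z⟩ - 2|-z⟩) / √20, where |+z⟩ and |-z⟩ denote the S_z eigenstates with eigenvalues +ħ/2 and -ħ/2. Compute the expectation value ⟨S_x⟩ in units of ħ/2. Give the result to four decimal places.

⟨σ_x⟩ = 2 Re(a* b)/(|a|²+|b|²) with a = 4, b = -2.
a* b = -8, so ⟨σ_x⟩ = -16/20.
⟨S_x⟩ = (ħ/2)·⟨σ_x⟩.

-0.8000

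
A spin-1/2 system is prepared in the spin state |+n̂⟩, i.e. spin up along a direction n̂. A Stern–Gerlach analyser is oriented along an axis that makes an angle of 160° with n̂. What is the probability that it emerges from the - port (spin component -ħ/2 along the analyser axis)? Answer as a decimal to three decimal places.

For spin-½, the probability of finding spin-up along an axis at angle θ to the initial spin direction is cos²(θ/2); spin-down is sin²(θ/2).
θ = 160°, so P = sin²(80°) ≈ 0.970.

0.970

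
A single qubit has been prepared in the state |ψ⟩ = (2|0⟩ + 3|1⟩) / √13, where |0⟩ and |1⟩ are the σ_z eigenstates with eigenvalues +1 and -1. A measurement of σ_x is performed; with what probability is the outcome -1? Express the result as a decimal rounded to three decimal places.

|-x⟩ = (|0⟩ - |1⟩)/√2, so ⟨-x|ψ⟩ = (-1) / (√2·√13).
P = |-1|² / 26 = 1/26.

0.038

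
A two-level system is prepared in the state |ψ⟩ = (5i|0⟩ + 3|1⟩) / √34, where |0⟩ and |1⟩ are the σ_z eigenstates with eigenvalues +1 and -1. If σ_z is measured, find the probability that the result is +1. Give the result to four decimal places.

0.7353

The +1 outcome corresponds to |0⟩. Its amplitude in |ψ⟩ is 5i/√34.
P = |5i|² / 34 = 25/34.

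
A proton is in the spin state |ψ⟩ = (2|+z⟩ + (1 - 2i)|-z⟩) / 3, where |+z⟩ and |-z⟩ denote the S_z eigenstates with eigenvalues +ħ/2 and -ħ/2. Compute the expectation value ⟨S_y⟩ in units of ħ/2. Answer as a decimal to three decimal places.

-0.889

⟨σ_y⟩ = 2 Im(a* b)/(|a|²+|b|²) with a = 2, b = (1 - 2i).
a* b = (2 - 4i), so ⟨σ_y⟩ = -8/9.
⟨S_y⟩ = (ħ/2)·⟨σ_y⟩.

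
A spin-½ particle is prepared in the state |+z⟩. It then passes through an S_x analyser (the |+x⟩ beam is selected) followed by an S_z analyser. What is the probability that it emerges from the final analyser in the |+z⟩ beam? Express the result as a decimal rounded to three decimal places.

0.250

First analyser (S_x): from |+z⟩, P(|+x⟩) = 1/2.
After stage 1 the state is |+x⟩; P(|+z⟩) = |⟨+z|+x⟩|² = 1/2.
Joint probability = 1/2 × 1/2 = 0.250.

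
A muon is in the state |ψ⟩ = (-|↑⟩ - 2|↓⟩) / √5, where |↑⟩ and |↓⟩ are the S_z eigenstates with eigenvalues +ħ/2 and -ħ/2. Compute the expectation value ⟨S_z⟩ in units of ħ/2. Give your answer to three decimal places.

-0.600

⟨σ_z⟩ = |a|² - |b|² divided by |a|²+|b|², with a, b the |↑⟩, |↓⟩ amplitudes.
= (1 - 4)/5 = -3/5.
⟨S_z⟩ = (ħ/2)·⟨σ_z⟩.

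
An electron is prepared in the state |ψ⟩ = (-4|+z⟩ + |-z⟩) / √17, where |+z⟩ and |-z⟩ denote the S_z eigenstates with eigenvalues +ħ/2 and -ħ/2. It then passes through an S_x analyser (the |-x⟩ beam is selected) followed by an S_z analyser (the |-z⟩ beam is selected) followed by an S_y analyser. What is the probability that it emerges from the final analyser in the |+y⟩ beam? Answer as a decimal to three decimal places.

First analyser (S_x): P(|-x⟩) = |⟨-x|ψ⟩|² = 25/34.
After stage 1 the state is |-x⟩; P(|-z⟩) = |⟨-z|-x⟩|² = 1/2.
After stage 2 the state is |-z⟩; P(|+y⟩) = |⟨+y|-z⟩|² = 1/2.
Joint probability = 25/34 × 1/2 × 1/2 = 0.184.

0.184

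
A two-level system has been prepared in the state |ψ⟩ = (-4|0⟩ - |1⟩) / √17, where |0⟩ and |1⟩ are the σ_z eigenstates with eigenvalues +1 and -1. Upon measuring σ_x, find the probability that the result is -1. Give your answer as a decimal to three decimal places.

0.265

|-x⟩ = (|0⟩ - |1⟩)/√2, so ⟨-x|ψ⟩ = (-3) / (√2·√17).
P = |-3|² / 34 = 9/34.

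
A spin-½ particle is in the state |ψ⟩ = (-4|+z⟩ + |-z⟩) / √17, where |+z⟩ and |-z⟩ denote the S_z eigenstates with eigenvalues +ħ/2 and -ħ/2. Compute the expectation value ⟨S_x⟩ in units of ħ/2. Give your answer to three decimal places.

⟨σ_x⟩ = 2 Re(a* b)/(|a|²+|b|²) with a = -4, b = 1.
a* b = -4, so ⟨σ_x⟩ = -8/17.
⟨S_x⟩ = (ħ/2)·⟨σ_x⟩.

-0.471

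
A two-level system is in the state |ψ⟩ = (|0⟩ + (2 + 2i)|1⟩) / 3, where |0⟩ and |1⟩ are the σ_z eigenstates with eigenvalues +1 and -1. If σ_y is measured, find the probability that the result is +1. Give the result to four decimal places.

0.7222

|+y⟩ = (|0⟩ + i|1⟩)/√2, so ⟨+y|ψ⟩ = (3 - 2i) / (√2·3).
P = |3 - 2i|² / 18 = 13/18.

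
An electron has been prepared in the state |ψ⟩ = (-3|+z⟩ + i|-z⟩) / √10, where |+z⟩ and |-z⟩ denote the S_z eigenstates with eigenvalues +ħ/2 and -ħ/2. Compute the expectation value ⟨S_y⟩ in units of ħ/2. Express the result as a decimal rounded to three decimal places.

-0.600

⟨σ_y⟩ = 2 Im(a* b)/(|a|²+|b|²) with a = -3, b = i.
a* b = -3i, so ⟨σ_y⟩ = -6/10.
⟨S_y⟩ = (ħ/2)·⟨σ_y⟩.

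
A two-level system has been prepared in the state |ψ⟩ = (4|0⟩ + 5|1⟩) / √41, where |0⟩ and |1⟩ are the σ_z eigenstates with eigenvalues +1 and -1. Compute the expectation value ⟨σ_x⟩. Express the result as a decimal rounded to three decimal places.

0.976

⟨σ_x⟩ = 2 Re(a* b)/(|a|²+|b|²) with a = 4, b = 5.
a* b = 20, so ⟨σ_x⟩ = 40/41.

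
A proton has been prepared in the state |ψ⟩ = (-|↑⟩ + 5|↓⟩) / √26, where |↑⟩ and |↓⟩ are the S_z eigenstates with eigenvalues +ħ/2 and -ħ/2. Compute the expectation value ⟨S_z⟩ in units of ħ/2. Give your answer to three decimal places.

-0.923

⟨σ_z⟩ = |a|² - |b|² divided by |a|²+|b|², with a, b the |↑⟩, |↓⟩ amplitudes.
= (1 - 25)/26 = -24/26.
⟨S_z⟩ = (ħ/2)·⟨σ_z⟩.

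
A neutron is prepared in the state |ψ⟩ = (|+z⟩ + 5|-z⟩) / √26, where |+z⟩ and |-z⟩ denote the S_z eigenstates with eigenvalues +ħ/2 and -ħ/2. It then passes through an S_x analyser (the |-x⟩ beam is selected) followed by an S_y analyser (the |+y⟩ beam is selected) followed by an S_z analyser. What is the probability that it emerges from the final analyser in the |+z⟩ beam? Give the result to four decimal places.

0.0769

First analyser (S_x): P(|-x⟩) = |⟨-x|ψ⟩|² = 16/52.
After stage 1 the state is |-x⟩; P(|+y⟩) = |⟨+y|-x⟩|² = 1/2.
After stage 2 the state is |+y⟩; P(|+z⟩) = |⟨+z|+y⟩|² = 1/2.
Joint probability = 16/52 × 1/2 × 1/2 = 0.0769.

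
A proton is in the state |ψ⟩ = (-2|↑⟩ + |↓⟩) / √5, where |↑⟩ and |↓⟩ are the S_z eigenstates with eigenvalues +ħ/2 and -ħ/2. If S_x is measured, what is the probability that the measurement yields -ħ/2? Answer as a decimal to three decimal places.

0.900

|-x⟩ = (|↑⟩ - |↓⟩)/√2, so ⟨-x|ψ⟩ = (-3) / (√2·√5).
P = |-3|² / 10 = 9/10.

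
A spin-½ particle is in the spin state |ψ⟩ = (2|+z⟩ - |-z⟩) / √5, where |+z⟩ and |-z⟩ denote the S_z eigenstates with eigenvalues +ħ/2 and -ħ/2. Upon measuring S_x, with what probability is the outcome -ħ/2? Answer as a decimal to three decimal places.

|-x⟩ = (|+z⟩ - |-z⟩)/√2, so ⟨-x|ψ⟩ = (3) / (√2·√5).
P = |3|² / 10 = 9/10.

0.900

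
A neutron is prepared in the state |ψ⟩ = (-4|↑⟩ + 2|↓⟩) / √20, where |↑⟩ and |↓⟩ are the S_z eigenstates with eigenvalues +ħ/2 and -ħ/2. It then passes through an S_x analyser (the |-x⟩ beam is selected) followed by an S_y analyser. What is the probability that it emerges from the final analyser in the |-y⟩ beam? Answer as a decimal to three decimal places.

First analyser (S_x): P(|-x⟩) = |⟨-x|ψ⟩|² = 36/40.
After stage 1 the state is |-x⟩; P(|-y⟩) = |⟨-y|-x⟩|² = 1/2.
Joint probability = 36/40 × 1/2 = 0.450.

0.450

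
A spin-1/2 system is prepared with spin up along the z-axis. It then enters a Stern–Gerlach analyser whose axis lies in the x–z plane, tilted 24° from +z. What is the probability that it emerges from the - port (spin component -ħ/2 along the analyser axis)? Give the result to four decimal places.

0.0432

For spin-½, the probability of finding spin-up along an axis at angle θ to the initial spin direction is cos²(θ/2); spin-down is sin²(θ/2).
θ = 24°, so P = sin²(12°) ≈ 0.0432.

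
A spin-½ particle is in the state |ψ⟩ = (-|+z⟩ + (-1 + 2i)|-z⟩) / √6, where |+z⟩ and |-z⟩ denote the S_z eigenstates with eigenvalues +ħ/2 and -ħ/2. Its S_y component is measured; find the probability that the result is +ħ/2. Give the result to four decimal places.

|+y⟩ = (|+z⟩ + i|-z⟩)/√2, so ⟨+y|ψ⟩ = (1 + i) / (√2·√6).
P = |1 + i|² / 12 = 2/12.

0.1667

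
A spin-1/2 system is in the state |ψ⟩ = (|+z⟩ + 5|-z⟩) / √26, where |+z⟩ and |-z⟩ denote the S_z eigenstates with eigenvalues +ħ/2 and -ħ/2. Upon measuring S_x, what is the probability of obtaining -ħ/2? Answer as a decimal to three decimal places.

|-x⟩ = (|+z⟩ - |-z⟩)/√2, so ⟨-x|ψ⟩ = (-4) / (√2·√26).
P = |-4|² / 52 = 16/52.

0.308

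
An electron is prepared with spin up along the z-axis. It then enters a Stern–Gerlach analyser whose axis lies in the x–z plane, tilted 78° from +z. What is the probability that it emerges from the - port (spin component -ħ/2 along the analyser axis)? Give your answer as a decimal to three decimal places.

0.396

For spin-½, the probability of finding spin-up along an axis at angle θ to the initial spin direction is cos²(θ/2); spin-down is sin²(θ/2).
θ = 78°, so P = sin²(39°) ≈ 0.396.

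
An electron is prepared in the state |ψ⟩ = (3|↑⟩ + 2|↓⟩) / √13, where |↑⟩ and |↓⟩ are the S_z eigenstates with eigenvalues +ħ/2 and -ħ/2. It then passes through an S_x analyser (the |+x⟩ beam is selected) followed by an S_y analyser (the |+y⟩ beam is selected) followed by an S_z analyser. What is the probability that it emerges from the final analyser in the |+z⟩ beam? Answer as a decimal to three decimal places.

0.240

First analyser (S_x): P(|+x⟩) = |⟨+x|ψ⟩|² = 25/26.
After stage 1 the state is |+x⟩; P(|+y⟩) = |⟨+y|+x⟩|² = 1/2.
After stage 2 the state is |+y⟩; P(|+z⟩) = |⟨+z|+y⟩|² = 1/2.
Joint probability = 25/26 × 1/2 × 1/2 = 0.240.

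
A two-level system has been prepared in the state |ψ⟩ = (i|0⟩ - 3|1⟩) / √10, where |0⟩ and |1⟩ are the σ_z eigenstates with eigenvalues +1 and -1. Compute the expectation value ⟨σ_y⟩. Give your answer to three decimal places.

⟨σ_y⟩ = 2 Im(a* b)/(|a|²+|b|²) with a = i, b = -3.
a* b = 3i, so ⟨σ_y⟩ = 6/10.

0.600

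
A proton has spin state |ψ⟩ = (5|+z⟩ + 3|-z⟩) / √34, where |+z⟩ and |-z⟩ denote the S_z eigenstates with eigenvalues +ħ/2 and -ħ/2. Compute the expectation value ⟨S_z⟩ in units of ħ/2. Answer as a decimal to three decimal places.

0.471

⟨σ_z⟩ = |a|² - |b|² divided by |a|²+|b|², with a, b the |+z⟩, |-z⟩ amplitudes.
= (25 - 9)/34 = 16/34.
⟨S_z⟩ = (ħ/2)·⟨σ_z⟩.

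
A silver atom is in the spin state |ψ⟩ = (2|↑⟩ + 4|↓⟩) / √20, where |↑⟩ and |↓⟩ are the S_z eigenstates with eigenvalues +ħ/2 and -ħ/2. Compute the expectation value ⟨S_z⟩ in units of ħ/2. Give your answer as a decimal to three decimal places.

⟨σ_z⟩ = |a|² - |b|² divided by |a|²+|b|², with a, b the |↑⟩, |↓⟩ amplitudes.
= (4 - 16)/20 = -12/20.
⟨S_z⟩ = (ħ/2)·⟨σ_z⟩.

-0.600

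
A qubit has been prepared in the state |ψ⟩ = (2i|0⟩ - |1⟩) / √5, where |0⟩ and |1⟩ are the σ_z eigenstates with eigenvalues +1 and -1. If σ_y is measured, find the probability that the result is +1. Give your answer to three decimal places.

|+y⟩ = (|0⟩ + i|1⟩)/√2, so ⟨+y|ψ⟩ = (3i) / (√2·√5).
P = |3i|² / 10 = 9/10.

0.900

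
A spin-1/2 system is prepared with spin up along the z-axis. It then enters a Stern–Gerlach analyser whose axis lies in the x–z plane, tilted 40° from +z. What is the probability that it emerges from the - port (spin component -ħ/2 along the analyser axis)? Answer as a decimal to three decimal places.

For spin-½, the probability of finding spin-up along an axis at angle θ to the initial spin direction is cos²(θ/2); spin-down is sin²(θ/2).
θ = 40°, so P = sin²(20°) ≈ 0.117.

0.117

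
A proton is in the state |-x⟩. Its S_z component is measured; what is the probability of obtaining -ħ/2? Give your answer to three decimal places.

0.500

In the S_z basis, |-x⟩ = (|↑⟩ - |↓⟩)/√2 and |-z⟩ = |↓⟩.
|⟨-z|-x⟩|² = 1/2.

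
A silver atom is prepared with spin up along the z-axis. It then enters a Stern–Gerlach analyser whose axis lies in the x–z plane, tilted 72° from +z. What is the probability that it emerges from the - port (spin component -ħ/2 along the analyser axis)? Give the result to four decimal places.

For spin-½, the probability of finding spin-up along an axis at angle θ to the initial spin direction is cos²(θ/2); spin-down is sin²(θ/2).
θ = 72°, so P = sin²(36°) ≈ 0.3455.

0.3455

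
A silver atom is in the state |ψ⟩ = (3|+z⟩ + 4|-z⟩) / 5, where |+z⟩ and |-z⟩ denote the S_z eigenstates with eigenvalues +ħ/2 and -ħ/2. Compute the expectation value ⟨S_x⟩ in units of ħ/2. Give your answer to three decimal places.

0.960

⟨σ_x⟩ = 2 Re(a* b)/(|a|²+|b|²) with a = 3, b = 4.
a* b = 12, so ⟨σ_x⟩ = 24/25.
⟨S_x⟩ = (ħ/2)·⟨σ_x⟩.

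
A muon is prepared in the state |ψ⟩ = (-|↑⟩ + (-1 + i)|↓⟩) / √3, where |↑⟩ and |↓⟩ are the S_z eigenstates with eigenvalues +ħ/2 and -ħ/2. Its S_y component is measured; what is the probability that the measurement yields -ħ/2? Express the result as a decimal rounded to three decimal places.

0.833

|-y⟩ = (|↑⟩ - i|↓⟩)/√2, so ⟨-y|ψ⟩ = (-2 - i) / (√2·√3).
P = |-2 - i|² / 6 = 5/6.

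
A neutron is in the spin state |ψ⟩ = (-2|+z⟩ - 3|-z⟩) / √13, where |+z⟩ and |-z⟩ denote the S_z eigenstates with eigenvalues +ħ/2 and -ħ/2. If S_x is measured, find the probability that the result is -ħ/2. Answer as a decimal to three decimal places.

|-x⟩ = (|+z⟩ - |-z⟩)/√2, so ⟨-x|ψ⟩ = (1) / (√2·√13).
P = |1|² / 26 = 1/26.

0.038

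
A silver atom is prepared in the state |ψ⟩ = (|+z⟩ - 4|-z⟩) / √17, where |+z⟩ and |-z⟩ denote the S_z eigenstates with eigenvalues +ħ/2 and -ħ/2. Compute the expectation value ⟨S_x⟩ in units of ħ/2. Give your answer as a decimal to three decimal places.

-0.471

⟨σ_x⟩ = 2 Re(a* b)/(|a|²+|b|²) with a = 1, b = -4.
a* b = -4, so ⟨σ_x⟩ = -8/17.
⟨S_x⟩ = (ħ/2)·⟨σ_x⟩.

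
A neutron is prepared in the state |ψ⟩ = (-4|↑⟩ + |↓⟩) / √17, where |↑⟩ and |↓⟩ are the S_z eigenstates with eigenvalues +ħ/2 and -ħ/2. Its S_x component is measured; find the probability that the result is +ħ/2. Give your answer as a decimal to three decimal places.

0.265

|+x⟩ = (|↑⟩ + |↓⟩)/√2, so ⟨+x|ψ⟩ = (-3) / (√2·√17).
P = |-3|² / 34 = 9/34.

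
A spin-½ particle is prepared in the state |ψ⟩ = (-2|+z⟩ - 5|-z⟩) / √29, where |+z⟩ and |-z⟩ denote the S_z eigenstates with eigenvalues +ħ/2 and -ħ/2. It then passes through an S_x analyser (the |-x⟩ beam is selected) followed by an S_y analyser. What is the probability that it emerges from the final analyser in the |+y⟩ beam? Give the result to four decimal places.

0.0776

First analyser (S_x): P(|-x⟩) = |⟨-x|ψ⟩|² = 9/58.
After stage 1 the state is |-x⟩; P(|+y⟩) = |⟨+y|-x⟩|² = 1/2.
Joint probability = 9/58 × 1/2 = 0.0776.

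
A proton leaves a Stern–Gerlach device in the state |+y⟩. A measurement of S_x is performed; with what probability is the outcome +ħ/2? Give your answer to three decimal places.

0.500

In the S_z basis, |+y⟩ = (|+z⟩ + i|-z⟩)/√2 and |+x⟩ = (|+z⟩ + |-z⟩)/√2.
|⟨+x|+y⟩|² = 1/2.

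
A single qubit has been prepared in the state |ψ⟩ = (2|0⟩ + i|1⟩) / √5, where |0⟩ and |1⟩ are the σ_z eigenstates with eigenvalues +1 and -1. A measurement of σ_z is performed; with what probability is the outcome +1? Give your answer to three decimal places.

0.800

The +1 outcome corresponds to |0⟩. Its amplitude in |ψ⟩ is 2/√5.
P = |2|² / 5 = 4/5.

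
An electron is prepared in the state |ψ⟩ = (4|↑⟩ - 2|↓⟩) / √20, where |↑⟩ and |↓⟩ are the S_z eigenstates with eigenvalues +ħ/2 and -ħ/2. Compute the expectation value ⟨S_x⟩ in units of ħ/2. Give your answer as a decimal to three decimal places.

⟨σ_x⟩ = 2 Re(a* b)/(|a|²+|b|²) with a = 4, b = -2.
a* b = -8, so ⟨σ_x⟩ = -16/20.
⟨S_x⟩ = (ħ/2)·⟨σ_x⟩.

-0.800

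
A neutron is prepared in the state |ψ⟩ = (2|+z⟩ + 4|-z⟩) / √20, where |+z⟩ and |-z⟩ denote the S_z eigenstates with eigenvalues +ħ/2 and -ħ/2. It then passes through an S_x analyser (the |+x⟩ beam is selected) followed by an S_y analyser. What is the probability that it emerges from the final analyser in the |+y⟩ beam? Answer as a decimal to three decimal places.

0.450

First analyser (S_x): P(|+x⟩) = |⟨+x|ψ⟩|² = 36/40.
After stage 1 the state is |+x⟩; P(|+y⟩) = |⟨+y|+x⟩|² = 1/2.
Joint probability = 36/40 × 1/2 = 0.450.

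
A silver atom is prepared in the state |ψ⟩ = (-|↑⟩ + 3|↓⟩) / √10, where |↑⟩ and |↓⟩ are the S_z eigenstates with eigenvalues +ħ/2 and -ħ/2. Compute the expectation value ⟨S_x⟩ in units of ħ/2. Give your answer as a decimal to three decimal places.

⟨σ_x⟩ = 2 Re(a* b)/(|a|²+|b|²) with a = -1, b = 3.
a* b = -3, so ⟨σ_x⟩ = -6/10.
⟨S_x⟩ = (ħ/2)·⟨σ_x⟩.

-0.600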